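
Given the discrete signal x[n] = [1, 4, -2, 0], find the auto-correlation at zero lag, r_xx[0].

The auto-correlation at zero lag r_xx[0] equals the signal energy.
r_xx[0] = sum of x[n]^2 = 1^2 + 4^2 + (-2)^2 + 0^2
= 1 + 16 + 4 + 0 = 21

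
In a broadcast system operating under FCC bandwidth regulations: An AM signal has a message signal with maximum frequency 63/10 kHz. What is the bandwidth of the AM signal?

In AM (double-sideband), the bandwidth is twice the message frequency.
BW = 2 * f_m = 2 * 63/10 kHz = 63/5 kHz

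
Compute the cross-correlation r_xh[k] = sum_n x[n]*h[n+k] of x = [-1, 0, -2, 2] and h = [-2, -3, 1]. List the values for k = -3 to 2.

Both sequences indexed from 0 and zero outside their support.
Lags with overlap: k = -3 to 2.
  r_xh[-3] = x[3]*h[0] = -4
  r_xh[-2] = x[2]*h[0] + x[3]*h[1] = -2
  r_xh[-1] = x[1]*h[0] + x[2]*h[1] + x[3]*h[2] = 8
  r_xh[0] = x[0]*h[0] + x[1]*h[1] + x[2]*h[2] = 0
  r_xh[1] = x[0]*h[1] + x[1]*h[2] = 3
  r_xh[2] = x[0]*h[2] = -1
r_xh = [-4, -2, 8, 0, 3, -1] (for k = -3, ..., 2)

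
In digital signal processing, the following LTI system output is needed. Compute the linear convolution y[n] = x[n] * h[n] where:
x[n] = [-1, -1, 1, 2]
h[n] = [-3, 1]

y[n] = sum_k x[k]*h[n-k]. Output length = len(x) + len(h) - 1 = 4 + 2 - 1 = 5.
y[0] = -1*-3 = 3
y[1] = -1*-3 + -1*1 = 2
y[2] = 1*-3 + -1*1 = -4
y[3] = 2*-3 + 1*1 = -5
y[4] = 2*1 = 2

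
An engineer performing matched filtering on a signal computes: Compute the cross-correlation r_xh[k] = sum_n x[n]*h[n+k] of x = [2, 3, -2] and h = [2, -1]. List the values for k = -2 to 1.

Both sequences indexed from 0 and zero outside their support.
Lags with overlap: k = -2 to 1.
  r_xh[-2] = x[2]*h[0] = -4
  r_xh[-1] = x[1]*h[0] + x[2]*h[1] = 8
  r_xh[0] = x[0]*h[0] + x[1]*h[1] = 1
  r_xh[1] = x[0]*h[1] = -2
r_xh = [-4, 8, 1, -2] (for k = -2, ..., 1)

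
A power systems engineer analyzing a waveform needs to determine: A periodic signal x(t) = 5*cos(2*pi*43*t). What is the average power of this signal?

Average power of A*cos(wt) is A^2/2.
P = 5^2 / 2 = 25/2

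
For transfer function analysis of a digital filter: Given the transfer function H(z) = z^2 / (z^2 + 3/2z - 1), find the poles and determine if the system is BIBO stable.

Poles are roots of the denominator: z^2 + 3/2z - 1 = 0.
Quadratic formula: z = [-(3/2) +/- sqrt((3/2)^2 - 4*(-1))] / 2
Discriminant = 9/4 + 4 = 25/4; sqrt = 5/2.
z = (-3/2 +/- 5/2) / 2 => z = 1/2 or z = -2.
|p1| = 2, |p2| = 1/2.
For BIBO stability, all poles must lie inside the unit circle (|p| < 1).
System is UNSTABLE since at least one |p| >= 1.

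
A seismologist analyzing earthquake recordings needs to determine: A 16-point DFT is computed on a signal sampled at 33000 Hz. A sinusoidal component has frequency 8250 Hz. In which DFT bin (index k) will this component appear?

DFT frequency resolution = f_s/N = 33000/16 = 4125/2 Hz
Bin index k = f_signal / resolution = 8250 / 4125/2 = 4
The signal frequency 8250 Hz falls in DFT bin k = 4.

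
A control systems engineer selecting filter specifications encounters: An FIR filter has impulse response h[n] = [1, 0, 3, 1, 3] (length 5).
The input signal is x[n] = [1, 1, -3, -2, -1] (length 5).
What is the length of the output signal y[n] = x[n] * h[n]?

For linear convolution, the output length is:
len(y) = len(x) + len(h) - 1 = 5 + 5 - 1 = 9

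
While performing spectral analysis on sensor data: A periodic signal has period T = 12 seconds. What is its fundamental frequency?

The fundamental frequency is the reciprocal of the period.
f = 1/T = 1/(12) = 1/12 Hz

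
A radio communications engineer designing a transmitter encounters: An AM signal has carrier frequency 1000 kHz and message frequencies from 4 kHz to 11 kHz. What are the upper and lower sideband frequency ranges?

Upper sideband (USB) = fc + [fm_low, fm_high] = 1000 + [4, 11] = [1004, 1011] kHz
Lower sideband (LSB) = fc - [fm_high, fm_low] = 1000 - [11, 4] = [989, 996] kHz
Total occupied spectrum: 989 kHz to 1011 kHz (plus carrier at 1000 kHz)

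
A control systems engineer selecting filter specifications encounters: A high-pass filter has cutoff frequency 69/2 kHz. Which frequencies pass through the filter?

A high-pass filter passes all frequencies above the cutoff frequency 69/2 kHz and attenuates lower frequencies.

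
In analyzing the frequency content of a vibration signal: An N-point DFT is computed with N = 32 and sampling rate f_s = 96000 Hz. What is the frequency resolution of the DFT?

DFT frequency resolution = f_s / N
= 96000 / 32 = 3000 Hz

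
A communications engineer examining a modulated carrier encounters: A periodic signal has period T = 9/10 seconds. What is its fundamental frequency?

The fundamental frequency is the reciprocal of the period.
f = 1/T = 1/(9/10) = 10/9 Hz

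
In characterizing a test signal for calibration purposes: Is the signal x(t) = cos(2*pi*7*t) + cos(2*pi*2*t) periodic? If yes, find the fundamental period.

f1 = 7 Hz, f2 = 2 Hz
Period T1 = 1/7, T2 = 1/2
Ratio T1/T2 = 2/7, which is rational.
The signal is periodic with fundamental period T = 1/GCD(7,2) = 1 s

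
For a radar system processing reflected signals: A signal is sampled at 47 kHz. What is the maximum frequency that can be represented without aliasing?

The maximum frequency that can be represented without aliasing
is the Nyquist frequency: f_max = f_s / 2 = 47 kHz / 2 = 47/2 kHz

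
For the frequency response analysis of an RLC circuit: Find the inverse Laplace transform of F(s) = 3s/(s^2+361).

Standard pair: s/(s^2+w^2) <-> cos(wt)*u(t)
With k=3, w=19: f(t) = 3*cos(19t)*u(t)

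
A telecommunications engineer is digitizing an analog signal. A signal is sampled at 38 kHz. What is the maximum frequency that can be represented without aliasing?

The maximum frequency that can be represented without aliasing
is the Nyquist frequency: f_max = f_s / 2 = 38 kHz / 2 = 19 kHz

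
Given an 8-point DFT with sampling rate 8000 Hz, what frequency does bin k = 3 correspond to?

The frequency of DFT bin k is: f_k = k * f_s / N
f_3 = 3 * 8000 / 8 = 3000 Hz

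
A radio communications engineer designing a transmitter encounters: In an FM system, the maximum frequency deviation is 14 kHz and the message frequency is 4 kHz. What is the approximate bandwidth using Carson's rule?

Carson's rule: BW = 2*(delta_f + f_m)
= 2*(14 + 4) kHz = 36 kHz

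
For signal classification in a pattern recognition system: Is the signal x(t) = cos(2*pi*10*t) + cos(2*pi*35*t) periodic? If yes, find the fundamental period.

f1 = 10 Hz, f2 = 35 Hz
Period T1 = 1/10, T2 = 1/35
Ratio T1/T2 = 35/10, which is rational.
The signal is periodic with fundamental period T = 1/GCD(10,35) = 1/5 s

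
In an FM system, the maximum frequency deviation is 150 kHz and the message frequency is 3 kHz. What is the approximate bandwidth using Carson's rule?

Carson's rule: BW = 2*(delta_f + f_m)
= 2*(150 + 3) kHz = 306 kHz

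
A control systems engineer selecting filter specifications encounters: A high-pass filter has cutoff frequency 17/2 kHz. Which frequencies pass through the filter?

A high-pass filter passes all frequencies above the cutoff frequency 17/2 kHz and attenuates lower frequencies.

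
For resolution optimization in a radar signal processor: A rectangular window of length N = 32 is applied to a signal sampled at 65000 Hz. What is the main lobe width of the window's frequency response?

For a rectangular window of length N,
the main lobe width in frequency is 2*f_s/N.
= 2*65000/32 = 8125/2 Hz
This determines the minimum frequency separation for resolving two sinusoids.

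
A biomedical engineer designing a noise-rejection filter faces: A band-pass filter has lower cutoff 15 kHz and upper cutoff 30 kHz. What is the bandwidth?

Bandwidth = f_high - f_low
= 30 kHz - 15 kHz = 15 kHz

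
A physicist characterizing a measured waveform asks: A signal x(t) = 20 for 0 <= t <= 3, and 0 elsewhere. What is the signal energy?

Energy = integral of |x(t)|^2 dt over the signal duration
= 20^2 * 3 = 400 * 3 = 1200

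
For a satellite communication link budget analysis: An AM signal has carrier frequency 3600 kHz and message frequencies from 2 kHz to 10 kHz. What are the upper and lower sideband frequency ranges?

Upper sideband (USB) = fc + [fm_low, fm_high] = 3600 + [2, 10] = [3602, 3610] kHz
Lower sideband (LSB) = fc - [fm_high, fm_low] = 3600 - [10, 2] = [3590, 3598] kHz
Total occupied spectrum: 3590 kHz to 3610 kHz (plus carrier at 3600 kHz)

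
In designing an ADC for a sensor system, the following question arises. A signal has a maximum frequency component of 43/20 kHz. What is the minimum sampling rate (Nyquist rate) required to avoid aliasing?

By the Nyquist-Shannon sampling theorem,
the minimum sampling rate (Nyquist rate) must be at least 2 * f_max.
Nyquist rate = 2 * 43/20 kHz = 43/10 kHz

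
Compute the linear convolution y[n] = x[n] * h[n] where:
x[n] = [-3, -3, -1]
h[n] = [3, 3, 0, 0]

y[n] = sum_k x[k]*h[n-k]. Output length = len(x) + len(h) - 1 = 3 + 4 - 1 = 6.
y[0] = -3*3 = -9
y[1] = -3*3 + -3*3 = -18
y[2] = -1*3 + -3*3 + -3*0 = -12
y[3] = -1*3 + -3*0 + -3*0 = -3
y[4] = -1*0 + -3*0 = 0
y[5] = -1*0 = 0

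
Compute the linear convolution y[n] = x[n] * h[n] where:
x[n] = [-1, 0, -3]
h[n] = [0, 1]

y[n] = sum_k x[k]*h[n-k]. Output length = len(x) + len(h) - 1 = 3 + 2 - 1 = 4.
y[0] = -1*0 = 0
y[1] = 0*0 + -1*1 = -1
y[2] = -3*0 + 0*1 = 0
y[3] = -3*1 = -3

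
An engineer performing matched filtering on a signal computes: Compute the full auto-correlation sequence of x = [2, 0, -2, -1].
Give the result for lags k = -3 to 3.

r_xx[k] = sum_m x[m]*x[m+k], indexed from 0, for k = -3 to 3:
  r_xx[-3] = x[3]*x[0] = -2
  r_xx[-2] = x[2]*x[0] + x[3]*x[1] = -4
  r_xx[-1] = x[1]*x[0] + x[2]*x[1] + x[3]*x[2] = 2
  r_xx[0] = x[0]*x[0] + x[1]*x[1] + x[2]*x[2] + x[3]*x[3] = 9
  r_xx[1] = x[0]*x[1] + x[1]*x[2] + x[2]*x[3] = 2
  r_xx[2] = x[0]*x[2] + x[1]*x[3] = -4
  r_xx[3] = x[0]*x[3] = -2
r_xx = [-2, -4, 2, 9, 2, -4, -2]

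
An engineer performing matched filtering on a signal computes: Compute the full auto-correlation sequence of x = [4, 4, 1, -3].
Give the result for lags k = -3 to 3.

r_xx[k] = sum_m x[m]*x[m+k], indexed from 0, for k = -3 to 3:
  r_xx[-3] = x[3]*x[0] = -12
  r_xx[-2] = x[2]*x[0] + x[3]*x[1] = -8
  r_xx[-1] = x[1]*x[0] + x[2]*x[1] + x[3]*x[2] = 17
  r_xx[0] = x[0]*x[0] + x[1]*x[1] + x[2]*x[2] + x[3]*x[3] = 42
  r_xx[1] = x[0]*x[1] + x[1]*x[2] + x[2]*x[3] = 17
  r_xx[2] = x[0]*x[2] + x[1]*x[3] = -8
  r_xx[3] = x[0]*x[3] = -12
r_xx = [-12, -8, 17, 42, 17, -8, -12]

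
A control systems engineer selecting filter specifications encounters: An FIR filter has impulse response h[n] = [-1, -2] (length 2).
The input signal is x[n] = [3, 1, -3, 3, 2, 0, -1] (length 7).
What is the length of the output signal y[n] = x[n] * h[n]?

For linear convolution, the output length is:
len(y) = len(x) + len(h) - 1 = 7 + 2 - 1 = 8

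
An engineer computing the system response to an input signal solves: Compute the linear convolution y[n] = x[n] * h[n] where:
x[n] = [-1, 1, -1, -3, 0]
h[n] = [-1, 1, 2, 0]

y[n] = sum_k x[k]*h[n-k]. Output length = len(x) + len(h) - 1 = 5 + 4 - 1 = 8.
y[0] = -1*-1 = 1
y[1] = 1*-1 + -1*1 = -2
y[2] = -1*-1 + 1*1 + -1*2 = 0
y[3] = -3*-1 + -1*1 + 1*2 + -1*0 = 4
y[4] = 0*-1 + -3*1 + -1*2 + 1*0 = -5
y[5] = 0*1 + -3*2 + -1*0 = -6
y[6] = 0*2 + -3*0 = 0
y[7] = 0*0 = 0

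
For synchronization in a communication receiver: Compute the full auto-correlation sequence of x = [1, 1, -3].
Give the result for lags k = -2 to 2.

r_xx[k] = sum_m x[m]*x[m+k], indexed from 0, for k = -2 to 2:
  r_xx[-2] = x[2]*x[0] = -3
  r_xx[-1] = x[1]*x[0] + x[2]*x[1] = -2
  r_xx[0] = x[0]*x[0] + x[1]*x[1] + x[2]*x[2] = 11
  r_xx[1] = x[0]*x[1] + x[1]*x[2] = -2
  r_xx[2] = x[0]*x[2] = -3
r_xx = [-3, -2, 11, -2, -3]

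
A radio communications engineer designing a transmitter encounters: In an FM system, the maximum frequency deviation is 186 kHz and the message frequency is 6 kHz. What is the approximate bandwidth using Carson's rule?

Carson's rule: BW = 2*(delta_f + f_m)
= 2*(186 + 6) kHz = 384 kHz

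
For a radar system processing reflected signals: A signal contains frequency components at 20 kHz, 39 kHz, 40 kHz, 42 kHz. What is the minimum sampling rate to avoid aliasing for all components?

The highest frequency component is f_max = 42 kHz.
Nyquist rate = 2 * f_max = 2 * 42 kHz = 84 kHz.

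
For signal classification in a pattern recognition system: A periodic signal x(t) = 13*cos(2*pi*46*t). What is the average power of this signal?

Average power of A*cos(wt) is A^2/2.
P = 13^2 / 2 = 169/2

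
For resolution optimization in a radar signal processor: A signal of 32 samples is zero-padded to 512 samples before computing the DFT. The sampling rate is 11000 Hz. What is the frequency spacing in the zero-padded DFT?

Original DFT: N = 32, resolution = f_s/N = 11000/32 = 1375/4 Hz
Zero-padded DFT: N = 512, resolution = f_s/N = 11000/512 = 1375/64 Hz
Zero-padding interpolates the spectrum (finer frequency grid)
but does NOT improve the true spectral resolution (ability to resolve close frequencies).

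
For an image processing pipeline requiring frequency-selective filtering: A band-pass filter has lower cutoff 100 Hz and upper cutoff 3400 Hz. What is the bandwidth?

Bandwidth = f_high - f_low
= 3400 Hz - 100 Hz = 3300 Hz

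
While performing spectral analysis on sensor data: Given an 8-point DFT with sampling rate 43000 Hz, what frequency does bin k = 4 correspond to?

The frequency of DFT bin k is: f_k = k * f_s / N
f_4 = 4 * 43000 / 8 = 21500 Hz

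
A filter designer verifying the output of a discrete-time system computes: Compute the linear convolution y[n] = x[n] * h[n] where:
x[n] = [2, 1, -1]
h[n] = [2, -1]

y[n] = sum_k x[k]*h[n-k]. Output length = len(x) + len(h) - 1 = 3 + 2 - 1 = 4.
y[0] = 2*2 = 4
y[1] = 1*2 + 2*-1 = 0
y[2] = -1*2 + 1*-1 = -3
y[3] = -1*-1 = 1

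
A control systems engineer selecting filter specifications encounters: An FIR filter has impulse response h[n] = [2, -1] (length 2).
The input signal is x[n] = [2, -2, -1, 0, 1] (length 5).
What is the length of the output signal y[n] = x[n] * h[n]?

For linear convolution, the output length is:
len(y) = len(x) + len(h) - 1 = 5 + 2 - 1 = 6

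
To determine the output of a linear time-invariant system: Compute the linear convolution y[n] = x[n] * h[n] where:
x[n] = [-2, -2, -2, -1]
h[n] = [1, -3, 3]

y[n] = sum_k x[k]*h[n-k]. Output length = len(x) + len(h) - 1 = 4 + 3 - 1 = 6.
y[0] = -2*1 = -2
y[1] = -2*1 + -2*-3 = 4
y[2] = -2*1 + -2*-3 + -2*3 = -2
y[3] = -1*1 + -2*-3 + -2*3 = -1
y[4] = -1*-3 + -2*3 = -3
y[5] = -1*3 = -3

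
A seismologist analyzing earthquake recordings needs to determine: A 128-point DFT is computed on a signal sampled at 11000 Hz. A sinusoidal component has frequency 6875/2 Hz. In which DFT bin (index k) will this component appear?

DFT frequency resolution = f_s/N = 11000/128 = 1375/16 Hz
Bin index k = f_signal / resolution = 6875/2 / 1375/16 = 40
The signal frequency 6875/2 Hz falls in DFT bin k = 40.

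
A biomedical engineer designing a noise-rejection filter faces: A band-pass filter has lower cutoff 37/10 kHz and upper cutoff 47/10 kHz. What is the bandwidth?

Bandwidth = f_high - f_low
= 47/10 kHz - 37/10 kHz = 1 kHz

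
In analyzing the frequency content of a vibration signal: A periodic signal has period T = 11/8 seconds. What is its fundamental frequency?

The fundamental frequency is the reciprocal of the period.
f = 1/T = 1/(11/8) = 8/11 Hz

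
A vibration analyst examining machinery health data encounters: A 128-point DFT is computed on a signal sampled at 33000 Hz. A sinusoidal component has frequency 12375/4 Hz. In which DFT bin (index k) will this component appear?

DFT frequency resolution = f_s/N = 33000/128 = 4125/16 Hz
Bin index k = f_signal / resolution = 12375/4 / 4125/16 = 12
The signal frequency 12375/4 Hz falls in DFT bin k = 12.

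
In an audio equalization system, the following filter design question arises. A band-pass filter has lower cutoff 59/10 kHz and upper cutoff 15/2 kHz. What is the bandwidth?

Bandwidth = f_high - f_low
= 15/2 kHz - 59/10 kHz = 8/5 kHz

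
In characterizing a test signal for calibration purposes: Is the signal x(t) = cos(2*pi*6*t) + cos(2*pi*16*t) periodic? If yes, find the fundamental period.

f1 = 6 Hz, f2 = 16 Hz
Period T1 = 1/6, T2 = 1/16
Ratio T1/T2 = 16/6, which is rational.
The signal is periodic with fundamental period T = 1/GCD(6,16) = 1/2 s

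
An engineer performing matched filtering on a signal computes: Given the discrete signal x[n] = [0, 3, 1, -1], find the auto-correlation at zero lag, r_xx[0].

The auto-correlation at zero lag r_xx[0] equals the signal energy.
r_xx[0] = sum of x[n]^2 = 0^2 + 3^2 + 1^2 + (-1)^2
= 0 + 9 + 1 + 1 = 11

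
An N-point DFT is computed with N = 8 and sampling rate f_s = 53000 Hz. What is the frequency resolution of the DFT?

DFT frequency resolution = f_s / N
= 53000 / 8 = 6625 Hz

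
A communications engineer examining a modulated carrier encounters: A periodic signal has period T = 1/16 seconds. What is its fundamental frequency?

The fundamental frequency is the reciprocal of the period.
f = 1/T = 1/(1/16) = 16 Hz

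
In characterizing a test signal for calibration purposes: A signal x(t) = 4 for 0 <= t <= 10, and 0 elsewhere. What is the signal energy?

Energy = integral of |x(t)|^2 dt over the signal duration
= 4^2 * 10 = 16 * 10 = 160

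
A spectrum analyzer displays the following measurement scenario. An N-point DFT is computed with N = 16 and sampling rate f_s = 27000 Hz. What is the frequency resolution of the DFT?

DFT frequency resolution = f_s / N
= 27000 / 16 = 3375/2 Hz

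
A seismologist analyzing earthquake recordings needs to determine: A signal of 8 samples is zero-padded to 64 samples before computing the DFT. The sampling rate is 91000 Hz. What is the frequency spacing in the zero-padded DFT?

Original DFT: N = 8, resolution = f_s/N = 91000/8 = 11375 Hz
Zero-padded DFT: N = 64, resolution = f_s/N = 91000/64 = 11375/8 Hz
Zero-padding interpolates the spectrum (finer frequency grid)
but does NOT improve the true spectral resolution (ability to resolve close frequencies).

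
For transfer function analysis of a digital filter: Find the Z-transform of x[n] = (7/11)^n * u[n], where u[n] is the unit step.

The Z-transform of a^n * u[n] is z/(z-a) for |z| > |a|.
Here a = 7/11, so X(z) = z/(z - (7/11)) = 11z/(11z - 7)
ROC: |z| > 7/11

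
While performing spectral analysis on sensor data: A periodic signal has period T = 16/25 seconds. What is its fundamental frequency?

The fundamental frequency is the reciprocal of the period.
f = 1/T = 1/(16/25) = 25/16 Hz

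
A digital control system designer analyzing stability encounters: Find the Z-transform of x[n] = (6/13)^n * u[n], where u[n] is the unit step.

The Z-transform of a^n * u[n] is z/(z-a) for |z| > |a|.
Here a = 6/13, so X(z) = z/(z - (6/13)) = 13z/(13z - 6)
ROC: |z| > 6/13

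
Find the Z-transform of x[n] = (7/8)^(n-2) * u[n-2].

Time-shifting property: if X(z) = Z{x[n]}, then Z{x[n-d]} = z^(-d) * X(z)
X(z) = z/(z - 7/8) for x[n] = (7/8)^n * u[n]
Z{x[n-2]} = z^(-2) * z/(z - 7/8) = z^(-1)/(z - 7/8)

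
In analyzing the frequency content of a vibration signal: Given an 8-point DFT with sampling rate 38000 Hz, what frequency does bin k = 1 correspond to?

The frequency of DFT bin k is: f_k = k * f_s / N
f_1 = 1 * 38000 / 8 = 4750 Hz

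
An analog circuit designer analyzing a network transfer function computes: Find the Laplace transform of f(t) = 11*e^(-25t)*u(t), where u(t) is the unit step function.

Standard Laplace transform pair:
e^(-at)*u(t) <-> 1/(s+a)
With a = 25: L{11*e^(-25t)*u(t)} = 11/(s+25), ROC: Re(s) > -25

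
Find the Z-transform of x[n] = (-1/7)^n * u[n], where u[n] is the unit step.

The Z-transform of a^n * u[n] is z/(z-a) for |z| > |a|.
Here a = -1/7, so X(z) = z/(z - (-1/7)) = 7z/(7z + 1)
ROC: |z| > 1/7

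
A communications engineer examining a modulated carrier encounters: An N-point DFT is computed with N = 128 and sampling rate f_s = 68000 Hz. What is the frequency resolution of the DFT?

DFT frequency resolution = f_s / N
= 68000 / 128 = 2125/4 Hz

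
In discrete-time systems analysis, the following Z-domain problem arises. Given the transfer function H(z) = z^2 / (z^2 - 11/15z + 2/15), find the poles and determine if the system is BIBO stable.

Poles are roots of the denominator: z^2 - 11/15z + 2/15 = 0.
Quadratic formula: z = [-(-11/15) +/- sqrt((-11/15)^2 - 4*(2/15))] / 2
Discriminant = 121/225 - 8/15 = 1/225; sqrt = 1/15.
z = (11/15 +/- 1/15) / 2 => z = 2/5 or z = 1/3.
|p1| = 2/5, |p2| = 1/3.
For BIBO stability, all poles must lie inside the unit circle (|p| < 1).
System is STABLE since both |p| < 1.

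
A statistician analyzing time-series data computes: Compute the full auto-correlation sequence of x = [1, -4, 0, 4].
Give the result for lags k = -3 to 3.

r_xx[k] = sum_m x[m]*x[m+k], indexed from 0, for k = -3 to 3:
  r_xx[-3] = x[3]*x[0] = 4
  r_xx[-2] = x[2]*x[0] + x[3]*x[1] = -16
  r_xx[-1] = x[1]*x[0] + x[2]*x[1] + x[3]*x[2] = -4
  r_xx[0] = x[0]*x[0] + x[1]*x[1] + x[2]*x[2] + x[3]*x[3] = 33
  r_xx[1] = x[0]*x[1] + x[1]*x[2] + x[2]*x[3] = -4
  r_xx[2] = x[0]*x[2] + x[1]*x[3] = -16
  r_xx[3] = x[0]*x[3] = 4
r_xx = [4, -16, -4, 33, -4, -16, 4]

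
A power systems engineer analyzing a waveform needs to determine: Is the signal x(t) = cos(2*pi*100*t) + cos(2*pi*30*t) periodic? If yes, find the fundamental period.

f1 = 100 Hz, f2 = 30 Hz
Period T1 = 1/100, T2 = 1/30
Ratio T1/T2 = 30/100, which is rational.
The signal is periodic with fundamental period T = 1/GCD(100,30) = 1/10 s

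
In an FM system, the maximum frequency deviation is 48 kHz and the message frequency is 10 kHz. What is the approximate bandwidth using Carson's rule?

Carson's rule: BW = 2*(delta_f + f_m)
= 2*(48 + 10) kHz = 116 kHz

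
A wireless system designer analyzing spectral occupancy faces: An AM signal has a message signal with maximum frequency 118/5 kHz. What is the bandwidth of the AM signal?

In AM (double-sideband), the bandwidth is twice the message frequency.
BW = 2 * f_m = 2 * 118/5 kHz = 236/5 kHz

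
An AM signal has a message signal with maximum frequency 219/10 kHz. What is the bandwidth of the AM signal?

In AM (double-sideband), the bandwidth is twice the message frequency.
BW = 2 * f_m = 2 * 219/10 kHz = 219/5 kHz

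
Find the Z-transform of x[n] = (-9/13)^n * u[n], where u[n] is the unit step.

The Z-transform of a^n * u[n] is z/(z-a) for |z| > |a|.
Here a = -9/13, so X(z) = z/(z - (-9/13)) = 13z/(13z + 9)
ROC: |z| > 9/13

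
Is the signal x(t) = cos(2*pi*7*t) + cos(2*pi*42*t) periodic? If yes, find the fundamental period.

f1 = 7 Hz, f2 = 42 Hz
Period T1 = 1/7, T2 = 1/42
Ratio T1/T2 = 42/7, which is rational.
The signal is periodic with fundamental period T = 1/GCD(7,42) = 1/7 s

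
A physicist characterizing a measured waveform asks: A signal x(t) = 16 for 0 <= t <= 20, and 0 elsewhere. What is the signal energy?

Energy = integral of |x(t)|^2 dt over the signal duration
= 16^2 * 20 = 256 * 20 = 5120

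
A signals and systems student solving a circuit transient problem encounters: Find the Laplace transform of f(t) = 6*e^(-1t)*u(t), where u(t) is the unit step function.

Standard Laplace transform pair:
e^(-at)*u(t) <-> 1/(s+a)
With a = 1: L{6*e^(-1t)*u(t)} = 6/(s+1), ROC: Re(s) > -1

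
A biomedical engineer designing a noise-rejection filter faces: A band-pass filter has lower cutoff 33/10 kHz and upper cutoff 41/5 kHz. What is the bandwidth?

Bandwidth = f_high - f_low
= 41/5 kHz - 33/10 kHz = 49/10 kHz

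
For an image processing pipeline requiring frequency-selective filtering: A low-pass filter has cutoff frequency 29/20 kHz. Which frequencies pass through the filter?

A low-pass filter passes all frequencies below the cutoff frequency 29/20 kHz and attenuates higher frequencies.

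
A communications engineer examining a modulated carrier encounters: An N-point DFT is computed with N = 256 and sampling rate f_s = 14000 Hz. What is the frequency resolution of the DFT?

DFT frequency resolution = f_s / N
= 14000 / 256 = 875/16 Hz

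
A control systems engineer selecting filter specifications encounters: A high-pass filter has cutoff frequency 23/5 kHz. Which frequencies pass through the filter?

A high-pass filter passes all frequencies above the cutoff frequency 23/5 kHz and attenuates lower frequencies.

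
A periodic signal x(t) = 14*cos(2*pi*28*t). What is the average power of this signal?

Average power of A*cos(wt) is A^2/2.
P = 14^2 / 2 = 196/2 = 98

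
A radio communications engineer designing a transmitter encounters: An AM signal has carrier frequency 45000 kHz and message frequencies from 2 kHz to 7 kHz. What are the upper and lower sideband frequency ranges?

Upper sideband (USB) = fc + [fm_low, fm_high] = 45000 + [2, 7] = [45002, 45007] kHz
Lower sideband (LSB) = fc - [fm_high, fm_low] = 45000 - [7, 2] = [44993, 44998] kHz
Total occupied spectrum: 44993 kHz to 45007 kHz (plus carrier at 45000 kHz)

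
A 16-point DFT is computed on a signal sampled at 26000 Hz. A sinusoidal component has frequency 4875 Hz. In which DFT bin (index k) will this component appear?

DFT frequency resolution = f_s/N = 26000/16 = 1625 Hz
Bin index k = f_signal / resolution = 4875 / 1625 = 3
The signal frequency 4875 Hz falls in DFT bin k = 3.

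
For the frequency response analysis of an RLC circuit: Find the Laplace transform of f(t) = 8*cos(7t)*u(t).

Standard pair: cos(wt)*u(t) <-> s/(s^2+w^2)
With w = 7: L{8*cos(7t)*u(t)} = 8s/(s^2+49)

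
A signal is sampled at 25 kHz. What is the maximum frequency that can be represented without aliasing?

The maximum frequency that can be represented without aliasing
is the Nyquist frequency: f_max = f_s / 2 = 25 kHz / 2 = 25/2 kHz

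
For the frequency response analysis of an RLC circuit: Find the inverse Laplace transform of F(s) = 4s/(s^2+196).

Standard pair: s/(s^2+w^2) <-> cos(wt)*u(t)
With k=4, w=14: f(t) = 4*cos(14t)*u(t)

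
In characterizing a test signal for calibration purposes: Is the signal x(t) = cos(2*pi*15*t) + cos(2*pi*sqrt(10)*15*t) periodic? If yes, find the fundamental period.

f1 = 15 Hz, f2 = 15*sqrt(10) Hz
Ratio f2/f1 = sqrt(10), which is irrational.
Since the frequency ratio is irrational, no common period exists.
The signal is not periodic.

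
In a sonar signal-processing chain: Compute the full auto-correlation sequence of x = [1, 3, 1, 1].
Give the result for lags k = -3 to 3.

r_xx[k] = sum_m x[m]*x[m+k], indexed from 0, for k = -3 to 3:
  r_xx[-3] = x[3]*x[0] = 1
  r_xx[-2] = x[2]*x[0] + x[3]*x[1] = 4
  r_xx[-1] = x[1]*x[0] + x[2]*x[1] + x[3]*x[2] = 7
  r_xx[0] = x[0]*x[0] + x[1]*x[1] + x[2]*x[2] + x[3]*x[3] = 12
  r_xx[1] = x[0]*x[1] + x[1]*x[2] + x[2]*x[3] = 7
  r_xx[2] = x[0]*x[2] + x[1]*x[3] = 4
  r_xx[3] = x[0]*x[3] = 1
r_xx = [1, 4, 7, 12, 7, 4, 1]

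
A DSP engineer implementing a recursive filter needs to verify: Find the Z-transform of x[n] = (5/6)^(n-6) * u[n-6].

Time-shifting property: if X(z) = Z{x[n]}, then Z{x[n-d]} = z^(-d) * X(z)
X(z) = z/(z - 5/6) for x[n] = (5/6)^n * u[n]
Z{x[n-6]} = z^(-6) * z/(z - 5/6) = z^(-5)/(z - 5/6)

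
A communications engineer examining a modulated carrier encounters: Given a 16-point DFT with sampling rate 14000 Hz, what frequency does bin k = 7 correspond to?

The frequency of DFT bin k is: f_k = k * f_s / N
f_7 = 7 * 14000 / 16 = 6125 Hz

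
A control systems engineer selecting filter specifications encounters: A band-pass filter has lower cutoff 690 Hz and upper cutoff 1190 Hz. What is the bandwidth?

Bandwidth = f_high - f_low
= 1190 Hz - 690 Hz = 500 Hz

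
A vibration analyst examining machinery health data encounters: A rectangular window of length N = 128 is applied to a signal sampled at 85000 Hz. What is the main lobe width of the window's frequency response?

For a rectangular window of length N,
the main lobe width in frequency is 2*f_s/N.
= 2*85000/128 = 10625/8 Hz
This determines the minimum frequency separation for resolving two sinusoids.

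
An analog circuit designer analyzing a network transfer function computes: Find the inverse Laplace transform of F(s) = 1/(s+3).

Standard pair: k/(s+a) <-> k*e^(-at)*u(t)
With k=1, a=3: f(t) = e^(-3t)*u(t)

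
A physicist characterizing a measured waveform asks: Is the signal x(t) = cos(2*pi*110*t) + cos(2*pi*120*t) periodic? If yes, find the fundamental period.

f1 = 110 Hz, f2 = 120 Hz
Period T1 = 1/110, T2 = 1/120
Ratio T1/T2 = 120/110, which is rational.
The signal is periodic with fundamental period T = 1/GCD(110,120) = 1/10 s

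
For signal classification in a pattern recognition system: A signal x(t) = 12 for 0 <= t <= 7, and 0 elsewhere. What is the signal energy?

Energy = integral of |x(t)|^2 dt over the signal duration
= 12^2 * 7 = 144 * 7 = 1008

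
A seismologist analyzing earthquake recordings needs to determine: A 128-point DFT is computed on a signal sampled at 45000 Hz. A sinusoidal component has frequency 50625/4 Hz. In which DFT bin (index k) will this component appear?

DFT frequency resolution = f_s/N = 45000/128 = 5625/16 Hz
Bin index k = f_signal / resolution = 50625/4 / 5625/16 = 36
The signal frequency 50625/4 Hz falls in DFT bin k = 36.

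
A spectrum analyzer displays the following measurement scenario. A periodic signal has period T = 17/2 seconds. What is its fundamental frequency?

The fundamental frequency is the reciprocal of the period.
f = 1/T = 1/(17/2) = 2/17 Hz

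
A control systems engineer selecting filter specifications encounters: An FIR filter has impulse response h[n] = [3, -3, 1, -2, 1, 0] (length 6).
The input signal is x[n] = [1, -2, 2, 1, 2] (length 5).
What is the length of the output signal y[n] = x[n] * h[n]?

For linear convolution, the output length is:
len(y) = len(x) + len(h) - 1 = 5 + 6 - 1 = 10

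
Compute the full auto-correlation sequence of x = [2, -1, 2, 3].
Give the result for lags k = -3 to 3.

r_xx[k] = sum_m x[m]*x[m+k], indexed from 0, for k = -3 to 3:
  r_xx[-3] = x[3]*x[0] = 6
  r_xx[-2] = x[2]*x[0] + x[3]*x[1] = 1
  r_xx[-1] = x[1]*x[0] + x[2]*x[1] + x[3]*x[2] = 2
  r_xx[0] = x[0]*x[0] + x[1]*x[1] + x[2]*x[2] + x[3]*x[3] = 18
  r_xx[1] = x[0]*x[1] + x[1]*x[2] + x[2]*x[3] = 2
  r_xx[2] = x[0]*x[2] + x[1]*x[3] = 1
  r_xx[3] = x[0]*x[3] = 6
r_xx = [6, 1, 2, 18, 2, 1, 6]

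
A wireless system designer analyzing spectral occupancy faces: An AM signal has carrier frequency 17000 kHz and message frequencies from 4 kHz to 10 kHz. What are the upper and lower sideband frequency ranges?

Upper sideband (USB) = fc + [fm_low, fm_high] = 17000 + [4, 10] = [17004, 17010] kHz
Lower sideband (LSB) = fc - [fm_high, fm_low] = 17000 - [10, 4] = [16990, 16996] kHz
Total occupied spectrum: 16990 kHz to 17010 kHz (plus carrier at 17000 kHz)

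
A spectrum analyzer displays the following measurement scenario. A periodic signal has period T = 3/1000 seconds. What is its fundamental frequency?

The fundamental frequency is the reciprocal of the period.
f = 1/T = 1/(3/1000) = 1000/3 Hz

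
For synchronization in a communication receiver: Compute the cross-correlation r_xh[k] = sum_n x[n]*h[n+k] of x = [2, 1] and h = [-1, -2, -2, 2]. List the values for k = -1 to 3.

Both sequences indexed from 0 and zero outside their support.
Lags with overlap: k = -1 to 3.
  r_xh[-1] = x[1]*h[0] = -1
  r_xh[0] = x[0]*h[0] + x[1]*h[1] = -4
  r_xh[1] = x[0]*h[1] + x[1]*h[2] = -6
  r_xh[2] = x[0]*h[2] + x[1]*h[3] = -2
  r_xh[3] = x[0]*h[3] = 4
r_xh = [-1, -4, -6, -2, 4] (for k = -1, ..., 3)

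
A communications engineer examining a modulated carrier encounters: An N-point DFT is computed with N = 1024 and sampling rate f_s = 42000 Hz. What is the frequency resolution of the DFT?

DFT frequency resolution = f_s / N
= 42000 / 1024 = 2625/64 Hz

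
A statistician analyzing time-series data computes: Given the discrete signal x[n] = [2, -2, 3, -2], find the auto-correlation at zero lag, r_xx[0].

The auto-correlation at zero lag r_xx[0] equals the signal energy.
r_xx[0] = sum of x[n]^2 = 2^2 + (-2)^2 + 3^2 + (-2)^2
= 4 + 4 + 9 + 4 = 21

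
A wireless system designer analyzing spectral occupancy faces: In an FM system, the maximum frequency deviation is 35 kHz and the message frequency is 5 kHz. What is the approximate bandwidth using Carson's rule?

Carson's rule: BW = 2*(delta_f + f_m)
= 2*(35 + 5) kHz = 80 kHz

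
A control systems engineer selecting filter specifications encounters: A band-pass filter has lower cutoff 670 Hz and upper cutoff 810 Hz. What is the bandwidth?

Bandwidth = f_high - f_low
= 810 Hz - 670 Hz = 140 Hz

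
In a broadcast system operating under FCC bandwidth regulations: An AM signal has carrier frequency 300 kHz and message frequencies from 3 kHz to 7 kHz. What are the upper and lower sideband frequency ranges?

Upper sideband (USB) = fc + [fm_low, fm_high] = 300 + [3, 7] = [303, 307] kHz
Lower sideband (LSB) = fc - [fm_high, fm_low] = 300 - [7, 3] = [293, 297] kHz
Total occupied spectrum: 293 kHz to 307 kHz (plus carrier at 300 kHz)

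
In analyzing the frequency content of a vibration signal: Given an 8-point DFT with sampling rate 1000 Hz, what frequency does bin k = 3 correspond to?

The frequency of DFT bin k is: f_k = k * f_s / N
f_3 = 3 * 1000 / 8 = 375 Hz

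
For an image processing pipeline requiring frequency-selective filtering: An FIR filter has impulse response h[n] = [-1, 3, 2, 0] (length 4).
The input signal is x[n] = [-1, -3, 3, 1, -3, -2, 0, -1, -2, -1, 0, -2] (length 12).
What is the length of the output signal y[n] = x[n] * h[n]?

For linear convolution, the output length is:
len(y) = len(x) + len(h) - 1 = 12 + 4 - 1 = 15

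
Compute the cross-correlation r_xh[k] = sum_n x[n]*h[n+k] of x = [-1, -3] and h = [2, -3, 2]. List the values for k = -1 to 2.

Both sequences indexed from 0 and zero outside their support.
Lags with overlap: k = -1 to 2.
  r_xh[-1] = x[1]*h[0] = -6
  r_xh[0] = x[0]*h[0] + x[1]*h[1] = 7
  r_xh[1] = x[0]*h[1] + x[1]*h[2] = -3
  r_xh[2] = x[0]*h[2] = -2
r_xh = [-6, 7, -3, -2] (for k = -1, ..., 2)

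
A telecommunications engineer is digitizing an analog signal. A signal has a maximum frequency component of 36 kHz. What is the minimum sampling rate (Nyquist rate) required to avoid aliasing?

By the Nyquist-Shannon sampling theorem,
the minimum sampling rate (Nyquist rate) must be at least 2 * f_max.
Nyquist rate = 2 * 36 kHz = 72 kHz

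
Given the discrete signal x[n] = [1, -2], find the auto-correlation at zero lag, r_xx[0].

The auto-correlation at zero lag r_xx[0] equals the signal energy.
r_xx[0] = sum of x[n]^2 = 1^2 + (-2)^2
= 1 + 4 = 5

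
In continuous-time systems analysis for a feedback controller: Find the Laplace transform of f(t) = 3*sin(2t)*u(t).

Standard pair: sin(wt)*u(t) <-> w/(s^2+w^2)
With w = 2: L{3*sin(2t)*u(t)} = 6/(s^2+4)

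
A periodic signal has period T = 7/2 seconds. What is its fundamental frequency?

The fundamental frequency is the reciprocal of the period.
f = 1/T = 1/(7/2) = 2/7 Hz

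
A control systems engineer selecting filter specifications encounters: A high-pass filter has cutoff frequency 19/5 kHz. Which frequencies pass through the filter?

A high-pass filter passes all frequencies above the cutoff frequency 19/5 kHz and attenuates lower frequencies.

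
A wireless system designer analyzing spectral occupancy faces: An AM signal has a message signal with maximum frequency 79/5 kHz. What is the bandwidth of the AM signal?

In AM (double-sideband), the bandwidth is twice the message frequency.
BW = 2 * f_m = 2 * 79/5 kHz = 158/5 kHz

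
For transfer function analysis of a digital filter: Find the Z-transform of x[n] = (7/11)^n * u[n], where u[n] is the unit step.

The Z-transform of a^n * u[n] is z/(z-a) for |z| > |a|.
Here a = 7/11, so X(z) = z/(z - (7/11)) = 11z/(11z - 7)
ROC: |z| > 7/11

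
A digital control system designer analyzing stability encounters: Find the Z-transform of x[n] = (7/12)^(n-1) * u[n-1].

Time-shifting property: if X(z) = Z{x[n]}, then Z{x[n-d]} = z^(-d) * X(z)
X(z) = z/(z - 7/12) for x[n] = (7/12)^n * u[n]
Z{x[n-1]} = z^(-1) * z/(z - 7/12) = 1/(z - 7/12)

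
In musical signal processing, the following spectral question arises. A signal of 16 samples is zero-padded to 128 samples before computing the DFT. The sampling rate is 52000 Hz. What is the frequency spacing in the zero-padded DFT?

Original DFT: N = 16, resolution = f_s/N = 52000/16 = 3250 Hz
Zero-padded DFT: N = 128, resolution = f_s/N = 52000/128 = 1625/4 Hz
Zero-padding interpolates the spectrum (finer frequency grid)
but does NOT improve the true spectral resolution (ability to resolve close frequencies).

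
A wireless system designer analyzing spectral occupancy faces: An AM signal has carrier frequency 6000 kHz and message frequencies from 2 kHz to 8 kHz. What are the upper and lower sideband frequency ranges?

Upper sideband (USB) = fc + [fm_low, fm_high] = 6000 + [2, 8] = [6002, 6008] kHz
Lower sideband (LSB) = fc - [fm_high, fm_low] = 6000 - [8, 2] = [5992, 5998] kHz
Total occupied spectrum: 5992 kHz to 6008 kHz (plus carrier at 6000 kHz)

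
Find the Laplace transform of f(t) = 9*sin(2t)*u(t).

Standard pair: sin(wt)*u(t) <-> w/(s^2+w^2)
With w = 2: L{9*sin(2t)*u(t)} = 18/(s^2+4)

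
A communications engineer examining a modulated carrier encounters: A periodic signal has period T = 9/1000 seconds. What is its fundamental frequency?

The fundamental frequency is the reciprocal of the period.
f = 1/T = 1/(9/1000) = 1000/9 Hz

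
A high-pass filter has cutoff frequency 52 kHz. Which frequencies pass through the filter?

A high-pass filter passes all frequencies above the cutoff frequency 52 kHz and attenuates lower frequencies.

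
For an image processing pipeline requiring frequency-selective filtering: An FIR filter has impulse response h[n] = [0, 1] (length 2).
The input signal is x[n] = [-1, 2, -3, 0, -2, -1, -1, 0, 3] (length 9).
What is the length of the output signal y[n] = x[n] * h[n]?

For linear convolution, the output length is:
len(y) = len(x) + len(h) - 1 = 9 + 2 - 1 = 10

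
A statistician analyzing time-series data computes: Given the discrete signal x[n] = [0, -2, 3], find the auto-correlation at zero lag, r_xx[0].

The auto-correlation at zero lag r_xx[0] equals the signal energy.
r_xx[0] = sum of x[n]^2 = 0^2 + (-2)^2 + 3^2
= 0 + 4 + 9 = 13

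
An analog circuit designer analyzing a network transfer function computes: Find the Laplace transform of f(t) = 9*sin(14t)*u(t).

Standard pair: sin(wt)*u(t) <-> w/(s^2+w^2)
With w = 14: L{9*sin(14t)*u(t)} = 126/(s^2+196)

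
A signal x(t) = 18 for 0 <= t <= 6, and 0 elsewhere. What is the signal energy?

Energy = integral of |x(t)|^2 dt over the signal duration
= 18^2 * 6 = 324 * 6 = 1944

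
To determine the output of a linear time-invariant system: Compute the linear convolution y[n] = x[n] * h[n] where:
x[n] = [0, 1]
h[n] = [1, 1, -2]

y[n] = sum_k x[k]*h[n-k]. Output length = len(x) + len(h) - 1 = 2 + 3 - 1 = 4.
y[0] = 0*1 = 0
y[1] = 1*1 + 0*1 = 1
y[2] = 1*1 + 0*-2 = 1
y[3] = 1*-2 = -2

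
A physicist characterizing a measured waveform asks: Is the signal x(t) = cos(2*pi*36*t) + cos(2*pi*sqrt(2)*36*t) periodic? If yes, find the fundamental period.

f1 = 36 Hz, f2 = 36*sqrt(2) Hz
Ratio f2/f1 = sqrt(2), which is irrational.
Since the frequency ratio is irrational, no common period exists.
The signal is not periodic.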